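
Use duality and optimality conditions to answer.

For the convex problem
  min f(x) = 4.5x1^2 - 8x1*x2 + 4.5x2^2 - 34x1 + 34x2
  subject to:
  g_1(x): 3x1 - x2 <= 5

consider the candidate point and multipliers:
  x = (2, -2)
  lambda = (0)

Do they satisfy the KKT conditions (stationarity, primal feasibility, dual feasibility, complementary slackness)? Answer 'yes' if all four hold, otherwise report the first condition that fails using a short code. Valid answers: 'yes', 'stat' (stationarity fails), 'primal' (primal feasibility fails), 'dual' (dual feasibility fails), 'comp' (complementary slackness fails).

Gradient of f: grad f(x) = Q x + c = (0, 0)
Constraint values g_i(x) = a_i^T x - b_i:
  g_1((2, -2)) = 3
Stationarity residual: grad f(x) + sum_i lambda_i a_i = (0, 0)
  -> stationarity OK
Primal feasibility (all g_i <= 0): FAILS
Dual feasibility (all lambda_i >= 0): OK
Complementary slackness (lambda_i * g_i(x) = 0 for all i): OK

Verdict: the first failing condition is primal_feasibility -> primal.

primal


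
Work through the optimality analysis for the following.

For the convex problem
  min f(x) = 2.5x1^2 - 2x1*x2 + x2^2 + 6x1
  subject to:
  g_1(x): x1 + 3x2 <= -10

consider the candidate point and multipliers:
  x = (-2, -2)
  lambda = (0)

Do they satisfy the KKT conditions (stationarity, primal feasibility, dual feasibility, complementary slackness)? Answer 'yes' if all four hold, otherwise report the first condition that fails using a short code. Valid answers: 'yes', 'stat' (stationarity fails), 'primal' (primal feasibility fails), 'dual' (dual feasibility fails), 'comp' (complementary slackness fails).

Gradient of f: grad f(x) = Q x + c = (0, 0)
Constraint values g_i(x) = a_i^T x - b_i:
  g_1((-2, -2)) = 2
Stationarity residual: grad f(x) + sum_i lambda_i a_i = (0, 0)
  -> stationarity OK
Primal feasibility (all g_i <= 0): FAILS
Dual feasibility (all lambda_i >= 0): OK
Complementary slackness (lambda_i * g_i(x) = 0 for all i): OK

Verdict: the first failing condition is primal_feasibility -> primal.

primal


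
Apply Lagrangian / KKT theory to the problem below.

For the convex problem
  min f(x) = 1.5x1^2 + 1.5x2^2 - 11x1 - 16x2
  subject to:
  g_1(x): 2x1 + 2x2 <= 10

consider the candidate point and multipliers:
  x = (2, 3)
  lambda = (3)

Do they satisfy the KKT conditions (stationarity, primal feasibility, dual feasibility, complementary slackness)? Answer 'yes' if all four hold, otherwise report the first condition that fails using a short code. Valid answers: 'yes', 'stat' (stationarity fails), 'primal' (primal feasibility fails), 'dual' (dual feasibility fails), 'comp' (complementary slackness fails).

Gradient of f: grad f(x) = Q x + c = (-5, -7)
Constraint values g_i(x) = a_i^T x - b_i:
  g_1((2, 3)) = 0
Stationarity residual: grad f(x) + sum_i lambda_i a_i = (1, -1)
  -> stationarity FAILS
Primal feasibility (all g_i <= 0): OK
Dual feasibility (all lambda_i >= 0): OK
Complementary slackness (lambda_i * g_i(x) = 0 for all i): OK

Verdict: the first failing condition is stationarity -> stat.

stat


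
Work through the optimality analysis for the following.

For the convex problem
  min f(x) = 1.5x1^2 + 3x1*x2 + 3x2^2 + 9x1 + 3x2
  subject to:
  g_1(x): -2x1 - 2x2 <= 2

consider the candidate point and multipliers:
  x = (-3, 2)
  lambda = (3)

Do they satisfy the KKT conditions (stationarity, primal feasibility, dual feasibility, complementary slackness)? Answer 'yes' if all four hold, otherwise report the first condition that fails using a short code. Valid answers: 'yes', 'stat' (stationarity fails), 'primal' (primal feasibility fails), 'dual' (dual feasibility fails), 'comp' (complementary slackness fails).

Gradient of f: grad f(x) = Q x + c = (6, 6)
Constraint values g_i(x) = a_i^T x - b_i:
  g_1((-3, 2)) = 0
Stationarity residual: grad f(x) + sum_i lambda_i a_i = (0, 0)
  -> stationarity OK
Primal feasibility (all g_i <= 0): OK
Dual feasibility (all lambda_i >= 0): OK
Complementary slackness (lambda_i * g_i(x) = 0 for all i): OK

Verdict: yes, KKT holds.

yes


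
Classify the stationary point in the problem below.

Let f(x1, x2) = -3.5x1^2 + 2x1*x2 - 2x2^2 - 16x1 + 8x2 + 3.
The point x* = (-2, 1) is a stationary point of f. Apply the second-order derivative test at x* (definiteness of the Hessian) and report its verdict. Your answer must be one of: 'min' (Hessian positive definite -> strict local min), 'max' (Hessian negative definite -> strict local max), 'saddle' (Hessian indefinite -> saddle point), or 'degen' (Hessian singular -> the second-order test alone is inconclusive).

Compute the Hessian H = grad^2 f:
  H = [[-7, 2], [2, -4]]
Verify stationarity: grad f(x*) = H x* + g = (0, 0).
Eigenvalues of H: -8, -3.
Both eigenvalues < 0, so H is negative definite -> x* is a strict local max.

max


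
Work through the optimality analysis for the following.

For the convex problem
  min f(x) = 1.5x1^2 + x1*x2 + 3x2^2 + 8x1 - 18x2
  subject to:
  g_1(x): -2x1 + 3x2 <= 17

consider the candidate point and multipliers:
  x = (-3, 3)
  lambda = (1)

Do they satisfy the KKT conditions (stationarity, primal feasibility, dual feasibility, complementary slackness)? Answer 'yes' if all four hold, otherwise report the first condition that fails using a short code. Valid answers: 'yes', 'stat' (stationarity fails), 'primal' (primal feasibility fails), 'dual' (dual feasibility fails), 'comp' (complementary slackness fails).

Gradient of f: grad f(x) = Q x + c = (2, -3)
Constraint values g_i(x) = a_i^T x - b_i:
  g_1((-3, 3)) = -2
Stationarity residual: grad f(x) + sum_i lambda_i a_i = (0, 0)
  -> stationarity OK
Primal feasibility (all g_i <= 0): OK
Dual feasibility (all lambda_i >= 0): OK
Complementary slackness (lambda_i * g_i(x) = 0 for all i): FAILS

Verdict: the first failing condition is complementary_slackness -> comp.

comp


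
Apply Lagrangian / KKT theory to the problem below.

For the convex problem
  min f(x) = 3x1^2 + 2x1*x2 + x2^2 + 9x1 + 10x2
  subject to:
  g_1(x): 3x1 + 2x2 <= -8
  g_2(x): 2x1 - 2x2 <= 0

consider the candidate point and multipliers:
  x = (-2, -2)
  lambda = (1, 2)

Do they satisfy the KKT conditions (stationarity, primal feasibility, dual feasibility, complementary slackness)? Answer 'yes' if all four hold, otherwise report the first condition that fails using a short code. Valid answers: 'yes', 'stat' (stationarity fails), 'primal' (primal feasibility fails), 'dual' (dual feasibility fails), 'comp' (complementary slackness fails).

Gradient of f: grad f(x) = Q x + c = (-7, 2)
Constraint values g_i(x) = a_i^T x - b_i:
  g_1((-2, -2)) = -2
  g_2((-2, -2)) = 0
Stationarity residual: grad f(x) + sum_i lambda_i a_i = (0, 0)
  -> stationarity OK
Primal feasibility (all g_i <= 0): OK
Dual feasibility (all lambda_i >= 0): OK
Complementary slackness (lambda_i * g_i(x) = 0 for all i): FAILS

Verdict: the first failing condition is complementary_slackness -> comp.

comp


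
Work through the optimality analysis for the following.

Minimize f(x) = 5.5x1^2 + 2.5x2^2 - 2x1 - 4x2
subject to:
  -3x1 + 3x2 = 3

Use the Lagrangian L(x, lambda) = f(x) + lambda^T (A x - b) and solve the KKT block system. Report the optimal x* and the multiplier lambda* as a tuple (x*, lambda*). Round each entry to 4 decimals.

Form the Lagrangian:
  L(x, lambda) = (1/2) x^T Q x + c^T x + lambda^T (A x - b)
Stationarity (grad_x L = 0): Q x + c + A^T lambda = 0.
Primal feasibility: A x = b.

This gives the KKT block system:
  [ Q   A^T ] [ x     ]   [-c ]
  [ A    0  ] [ lambda ] = [ b ]

Solving the linear system:
  x*      = (0.0625, 1.0625)
  lambda* = (-0.4375)
  f(x*)   = -1.5312

x* = (0.0625, 1.0625), lambda* = (-0.4375)


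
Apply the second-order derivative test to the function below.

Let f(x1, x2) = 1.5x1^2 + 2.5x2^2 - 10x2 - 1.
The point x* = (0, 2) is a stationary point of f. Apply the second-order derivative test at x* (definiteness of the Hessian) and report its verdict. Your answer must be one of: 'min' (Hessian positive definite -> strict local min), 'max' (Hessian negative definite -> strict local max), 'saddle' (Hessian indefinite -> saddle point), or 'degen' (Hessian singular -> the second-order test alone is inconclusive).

Compute the Hessian H = grad^2 f:
  H = [[3, 0], [0, 5]]
Verify stationarity: grad f(x*) = H x* + g = (0, 0).
Eigenvalues of H: 3, 5.
Both eigenvalues > 0, so H is positive definite -> x* is a strict local min.

min


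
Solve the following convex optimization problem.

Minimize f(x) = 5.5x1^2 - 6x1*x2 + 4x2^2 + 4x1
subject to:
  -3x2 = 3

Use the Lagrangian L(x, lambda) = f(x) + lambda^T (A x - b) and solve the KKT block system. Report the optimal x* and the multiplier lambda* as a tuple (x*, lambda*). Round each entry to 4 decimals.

Form the Lagrangian:
  L(x, lambda) = (1/2) x^T Q x + c^T x + lambda^T (A x - b)
Stationarity (grad_x L = 0): Q x + c + A^T lambda = 0.
Primal feasibility: A x = b.

This gives the KKT block system:
  [ Q   A^T ] [ x     ]   [-c ]
  [ A    0  ] [ lambda ] = [ b ]

Solving the linear system:
  x*      = (-0.9091, -1)
  lambda* = (-0.8485)
  f(x*)   = -0.5455

x* = (-0.9091, -1), lambda* = (-0.8485)


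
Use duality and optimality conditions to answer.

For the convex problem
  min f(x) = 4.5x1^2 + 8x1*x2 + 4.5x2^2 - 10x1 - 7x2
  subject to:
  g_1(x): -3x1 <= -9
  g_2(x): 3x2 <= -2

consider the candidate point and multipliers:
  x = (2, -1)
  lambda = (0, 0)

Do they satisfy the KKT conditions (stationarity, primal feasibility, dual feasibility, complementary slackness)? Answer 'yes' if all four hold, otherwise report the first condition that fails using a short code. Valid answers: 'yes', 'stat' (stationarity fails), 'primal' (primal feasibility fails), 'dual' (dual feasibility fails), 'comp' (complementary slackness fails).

Gradient of f: grad f(x) = Q x + c = (0, 0)
Constraint values g_i(x) = a_i^T x - b_i:
  g_1((2, -1)) = 3
  g_2((2, -1)) = -1
Stationarity residual: grad f(x) + sum_i lambda_i a_i = (0, 0)
  -> stationarity OK
Primal feasibility (all g_i <= 0): FAILS
Dual feasibility (all lambda_i >= 0): OK
Complementary slackness (lambda_i * g_i(x) = 0 for all i): OK

Verdict: the first failing condition is primal_feasibility -> primal.

primal


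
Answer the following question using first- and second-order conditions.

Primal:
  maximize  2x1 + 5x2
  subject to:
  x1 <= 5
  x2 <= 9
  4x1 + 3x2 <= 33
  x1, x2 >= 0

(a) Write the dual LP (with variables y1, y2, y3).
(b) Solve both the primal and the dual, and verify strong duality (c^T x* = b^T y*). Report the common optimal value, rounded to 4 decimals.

The standard primal-dual pair for 'max c^T x s.t. A x <= b, x >= 0' is:
  Dual:  min b^T y  s.t.  A^T y >= c,  y >= 0.

So the dual LP is:
  minimize  5y1 + 9y2 + 33y3
  subject to:
    y1 + 4y3 >= 2
    y2 + 3y3 >= 5
    y1, y2, y3 >= 0

Solving the primal: x* = (1.5, 9).
  primal value c^T x* = 48.
Solving the dual: y* = (0, 3.5, 0.5).
  dual value b^T y* = 48.
Strong duality: c^T x* = b^T y*. Confirmed.

48


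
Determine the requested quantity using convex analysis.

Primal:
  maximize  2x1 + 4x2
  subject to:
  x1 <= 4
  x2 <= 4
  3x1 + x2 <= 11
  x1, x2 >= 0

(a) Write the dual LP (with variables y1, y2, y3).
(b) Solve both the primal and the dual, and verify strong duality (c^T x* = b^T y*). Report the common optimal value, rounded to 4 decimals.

The standard primal-dual pair for 'max c^T x s.t. A x <= b, x >= 0' is:
  Dual:  min b^T y  s.t.  A^T y >= c,  y >= 0.

So the dual LP is:
  minimize  4y1 + 4y2 + 11y3
  subject to:
    y1 + 3y3 >= 2
    y2 + y3 >= 4
    y1, y2, y3 >= 0

Solving the primal: x* = (2.3333, 4).
  primal value c^T x* = 20.6667.
Solving the dual: y* = (0, 3.3333, 0.6667).
  dual value b^T y* = 20.6667.
Strong duality: c^T x* = b^T y*. Confirmed.

20.6667


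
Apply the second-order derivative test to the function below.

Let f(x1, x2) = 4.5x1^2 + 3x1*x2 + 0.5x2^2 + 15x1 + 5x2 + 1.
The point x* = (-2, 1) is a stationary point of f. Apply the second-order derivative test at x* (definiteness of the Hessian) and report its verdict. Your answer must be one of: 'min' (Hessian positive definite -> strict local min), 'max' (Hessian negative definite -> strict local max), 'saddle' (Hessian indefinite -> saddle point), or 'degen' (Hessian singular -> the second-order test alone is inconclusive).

Compute the Hessian H = grad^2 f:
  H = [[9, 3], [3, 1]]
Verify stationarity: grad f(x*) = H x* + g = (0, 0).
Eigenvalues of H: 0, 10.
H has a zero eigenvalue (singular; positive semidefinite but not definite), so H is neither positive definite, negative definite, nor indefinite. The second-order test alone is inconclusive -> degen.
(Indeed, f is constant along the null direction of H through x*, so x* is not a strict local extremum.)

degen


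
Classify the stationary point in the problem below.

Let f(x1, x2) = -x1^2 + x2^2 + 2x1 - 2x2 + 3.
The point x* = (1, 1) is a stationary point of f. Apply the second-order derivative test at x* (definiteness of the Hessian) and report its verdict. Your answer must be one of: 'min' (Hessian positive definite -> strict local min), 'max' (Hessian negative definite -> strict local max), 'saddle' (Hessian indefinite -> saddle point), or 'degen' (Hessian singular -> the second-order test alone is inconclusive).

Compute the Hessian H = grad^2 f:
  H = [[-2, 0], [0, 2]]
Verify stationarity: grad f(x*) = H x* + g = (0, 0).
Eigenvalues of H: -2, 2.
Eigenvalues have mixed signs, so H is indefinite -> x* is a saddle point.

saddle


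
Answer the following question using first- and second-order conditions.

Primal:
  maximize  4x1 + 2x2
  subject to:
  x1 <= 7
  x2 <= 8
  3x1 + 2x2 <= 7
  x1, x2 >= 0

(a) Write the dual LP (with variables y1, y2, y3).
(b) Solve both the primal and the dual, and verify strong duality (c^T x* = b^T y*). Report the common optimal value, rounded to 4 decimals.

The standard primal-dual pair for 'max c^T x s.t. A x <= b, x >= 0' is:
  Dual:  min b^T y  s.t.  A^T y >= c,  y >= 0.

So the dual LP is:
  minimize  7y1 + 8y2 + 7y3
  subject to:
    y1 + 3y3 >= 4
    y2 + 2y3 >= 2
    y1, y2, y3 >= 0

Solving the primal: x* = (2.3333, 0).
  primal value c^T x* = 9.3333.
Solving the dual: y* = (0, 0, 1.3333).
  dual value b^T y* = 9.3333.
Strong duality: c^T x* = b^T y*. Confirmed.

9.3333


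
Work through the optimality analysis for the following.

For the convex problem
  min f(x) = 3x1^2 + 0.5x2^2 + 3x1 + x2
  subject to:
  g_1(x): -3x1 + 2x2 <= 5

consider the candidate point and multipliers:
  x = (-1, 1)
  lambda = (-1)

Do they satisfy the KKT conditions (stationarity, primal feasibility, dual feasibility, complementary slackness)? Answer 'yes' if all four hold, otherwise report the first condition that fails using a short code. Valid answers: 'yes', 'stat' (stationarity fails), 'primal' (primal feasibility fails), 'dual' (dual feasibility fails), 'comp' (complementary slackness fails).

Gradient of f: grad f(x) = Q x + c = (-3, 2)
Constraint values g_i(x) = a_i^T x - b_i:
  g_1((-1, 1)) = 0
Stationarity residual: grad f(x) + sum_i lambda_i a_i = (0, 0)
  -> stationarity OK
Primal feasibility (all g_i <= 0): OK
Dual feasibility (all lambda_i >= 0): FAILS
Complementary slackness (lambda_i * g_i(x) = 0 for all i): OK

Verdict: the first failing condition is dual_feasibility -> dual.

dual


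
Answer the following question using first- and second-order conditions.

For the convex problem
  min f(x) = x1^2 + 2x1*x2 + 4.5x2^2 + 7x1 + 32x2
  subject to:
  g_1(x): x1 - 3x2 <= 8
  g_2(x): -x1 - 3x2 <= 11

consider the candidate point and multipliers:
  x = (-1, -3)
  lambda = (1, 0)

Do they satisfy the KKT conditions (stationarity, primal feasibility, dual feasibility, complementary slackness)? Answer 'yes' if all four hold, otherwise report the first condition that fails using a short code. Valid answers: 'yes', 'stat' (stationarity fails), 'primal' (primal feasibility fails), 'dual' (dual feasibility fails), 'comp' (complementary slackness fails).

Gradient of f: grad f(x) = Q x + c = (-1, 3)
Constraint values g_i(x) = a_i^T x - b_i:
  g_1((-1, -3)) = 0
  g_2((-1, -3)) = -1
Stationarity residual: grad f(x) + sum_i lambda_i a_i = (0, 0)
  -> stationarity OK
Primal feasibility (all g_i <= 0): OK
Dual feasibility (all lambda_i >= 0): OK
Complementary slackness (lambda_i * g_i(x) = 0 for all i): OK

Verdict: yes, KKT holds.

yes


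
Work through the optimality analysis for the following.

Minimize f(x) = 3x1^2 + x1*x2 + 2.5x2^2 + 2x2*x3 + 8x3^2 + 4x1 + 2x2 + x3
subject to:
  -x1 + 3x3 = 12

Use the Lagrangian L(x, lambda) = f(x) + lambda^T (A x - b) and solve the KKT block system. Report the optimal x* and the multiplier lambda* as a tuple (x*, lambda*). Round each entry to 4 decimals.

Form the Lagrangian:
  L(x, lambda) = (1/2) x^T Q x + c^T x + lambda^T (A x - b)
Stationarity (grad_x L = 0): Q x + c + A^T lambda = 0.
Primal feasibility: A x = b.

This gives the KKT block system:
  [ Q   A^T ] [ x     ]   [-c ]
  [ A    0  ] [ lambda ] = [ b ]

Solving the linear system:
  x*      = (-3.0923, -0.9692, 2.9692)
  lambda* = (-15.5231)
  f(x*)   = 87.4692

x* = (-3.0923, -0.9692, 2.9692), lambda* = (-15.5231)


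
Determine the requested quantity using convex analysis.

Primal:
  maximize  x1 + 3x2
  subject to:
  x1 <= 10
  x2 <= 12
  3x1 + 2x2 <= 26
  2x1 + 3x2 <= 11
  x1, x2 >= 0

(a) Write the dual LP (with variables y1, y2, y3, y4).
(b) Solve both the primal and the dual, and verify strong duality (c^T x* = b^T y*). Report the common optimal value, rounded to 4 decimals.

The standard primal-dual pair for 'max c^T x s.t. A x <= b, x >= 0' is:
  Dual:  min b^T y  s.t.  A^T y >= c,  y >= 0.

So the dual LP is:
  minimize  10y1 + 12y2 + 26y3 + 11y4
  subject to:
    y1 + 3y3 + 2y4 >= 1
    y2 + 2y3 + 3y4 >= 3
    y1, y2, y3, y4 >= 0

Solving the primal: x* = (0, 3.6667).
  primal value c^T x* = 11.
Solving the dual: y* = (0, 0, 0, 1).
  dual value b^T y* = 11.
Strong duality: c^T x* = b^T y*. Confirmed.

11


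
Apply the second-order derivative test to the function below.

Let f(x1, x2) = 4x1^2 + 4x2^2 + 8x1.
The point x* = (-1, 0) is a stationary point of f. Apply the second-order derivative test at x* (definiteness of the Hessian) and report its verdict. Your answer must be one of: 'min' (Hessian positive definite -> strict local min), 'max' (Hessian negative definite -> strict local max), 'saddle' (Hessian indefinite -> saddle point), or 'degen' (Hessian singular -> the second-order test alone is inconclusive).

Compute the Hessian H = grad^2 f:
  H = [[8, 0], [0, 8]]
Verify stationarity: grad f(x*) = H x* + g = (0, 0).
Eigenvalues of H: 8, 8.
Both eigenvalues > 0, so H is positive definite -> x* is a strict local min.

min


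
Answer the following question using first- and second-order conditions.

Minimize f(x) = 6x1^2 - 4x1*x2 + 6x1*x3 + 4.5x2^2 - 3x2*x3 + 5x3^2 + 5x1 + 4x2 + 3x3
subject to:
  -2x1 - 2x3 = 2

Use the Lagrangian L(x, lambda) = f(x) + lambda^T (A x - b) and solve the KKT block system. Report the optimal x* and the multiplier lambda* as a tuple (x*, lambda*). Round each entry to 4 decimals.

Form the Lagrangian:
  L(x, lambda) = (1/2) x^T Q x + c^T x + lambda^T (A x - b)
Stationarity (grad_x L = 0): Q x + c + A^T lambda = 0.
Primal feasibility: A x = b.

This gives the KKT block system:
  [ Q   A^T ] [ x     ]   [-c ]
  [ A    0  ] [ lambda ] = [ b ]

Solving the linear system:
  x*      = (-0.6854, -0.8539, -0.3146)
  lambda* = (-0.8483)
  f(x*)   = -3.0449

x* = (-0.6854, -0.8539, -0.3146), lambda* = (-0.8483)


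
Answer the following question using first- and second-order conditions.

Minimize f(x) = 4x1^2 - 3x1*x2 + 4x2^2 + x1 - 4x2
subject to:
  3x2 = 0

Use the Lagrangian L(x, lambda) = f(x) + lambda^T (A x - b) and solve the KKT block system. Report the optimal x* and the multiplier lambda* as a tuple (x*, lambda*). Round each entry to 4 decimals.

Form the Lagrangian:
  L(x, lambda) = (1/2) x^T Q x + c^T x + lambda^T (A x - b)
Stationarity (grad_x L = 0): Q x + c + A^T lambda = 0.
Primal feasibility: A x = b.

This gives the KKT block system:
  [ Q   A^T ] [ x     ]   [-c ]
  [ A    0  ] [ lambda ] = [ b ]

Solving the linear system:
  x*      = (-0.125, 0)
  lambda* = (1.2083)
  f(x*)   = -0.0625

x* = (-0.125, 0), lambda* = (1.2083)


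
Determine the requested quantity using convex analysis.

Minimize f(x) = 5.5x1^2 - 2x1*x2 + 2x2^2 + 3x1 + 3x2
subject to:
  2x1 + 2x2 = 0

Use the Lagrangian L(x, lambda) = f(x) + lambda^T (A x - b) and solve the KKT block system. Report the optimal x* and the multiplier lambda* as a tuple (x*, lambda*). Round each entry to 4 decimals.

Form the Lagrangian:
  L(x, lambda) = (1/2) x^T Q x + c^T x + lambda^T (A x - b)
Stationarity (grad_x L = 0): Q x + c + A^T lambda = 0.
Primal feasibility: A x = b.

This gives the KKT block system:
  [ Q   A^T ] [ x     ]   [-c ]
  [ A    0  ] [ lambda ] = [ b ]

Solving the linear system:
  x*      = (0, 0)
  lambda* = (-1.5)
  f(x*)   = 0

x* = (0, 0), lambda* = (-1.5)


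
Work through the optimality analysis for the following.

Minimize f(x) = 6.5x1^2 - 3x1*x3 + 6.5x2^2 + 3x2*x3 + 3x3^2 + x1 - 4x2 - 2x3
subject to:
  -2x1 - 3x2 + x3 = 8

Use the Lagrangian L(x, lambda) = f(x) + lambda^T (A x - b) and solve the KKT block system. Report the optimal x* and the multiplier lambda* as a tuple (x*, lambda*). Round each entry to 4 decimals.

Form the Lagrangian:
  L(x, lambda) = (1/2) x^T Q x + c^T x + lambda^T (A x - b)
Stationarity (grad_x L = 0): Q x + c + A^T lambda = 0.
Primal feasibility: A x = b.

This gives the KKT block system:
  [ Q   A^T ] [ x     ]   [-c ]
  [ A    0  ] [ lambda ] = [ b ]

Solving the linear system:
  x*      = (-0.6284, -1.6149, 1.8986)
  lambda* = (-6.4324)
  f(x*)   = 26.7466

x* = (-0.6284, -1.6149, 1.8986), lambda* = (-6.4324)


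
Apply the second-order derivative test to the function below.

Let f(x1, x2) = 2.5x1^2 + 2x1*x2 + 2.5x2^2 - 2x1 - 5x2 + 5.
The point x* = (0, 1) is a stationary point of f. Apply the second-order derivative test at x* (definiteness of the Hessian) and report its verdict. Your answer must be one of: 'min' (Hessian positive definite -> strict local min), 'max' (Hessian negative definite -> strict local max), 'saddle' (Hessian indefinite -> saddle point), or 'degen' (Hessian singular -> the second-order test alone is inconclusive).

Compute the Hessian H = grad^2 f:
  H = [[5, 2], [2, 5]]
Verify stationarity: grad f(x*) = H x* + g = (0, 0).
Eigenvalues of H: 3, 7.
Both eigenvalues > 0, so H is positive definite -> x* is a strict local min.

min


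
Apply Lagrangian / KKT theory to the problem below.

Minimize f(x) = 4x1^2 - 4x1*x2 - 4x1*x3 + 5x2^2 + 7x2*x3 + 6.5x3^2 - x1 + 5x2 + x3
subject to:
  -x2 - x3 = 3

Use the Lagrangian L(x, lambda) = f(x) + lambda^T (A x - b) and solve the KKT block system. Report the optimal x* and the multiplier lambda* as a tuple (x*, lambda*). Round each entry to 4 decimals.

Form the Lagrangian:
  L(x, lambda) = (1/2) x^T Q x + c^T x + lambda^T (A x - b)
Stationarity (grad_x L = 0): Q x + c + A^T lambda = 0.
Primal feasibility: A x = b.

This gives the KKT block system:
  [ Q   A^T ] [ x     ]   [-c ]
  [ A    0  ] [ lambda ] = [ b ]

Solving the linear system:
  x*      = (-1.375, -2.4444, -0.5556)
  lambda* = (-17.8333)
  f(x*)   = 21.0486

x* = (-1.375, -2.4444, -0.5556), lambda* = (-17.8333)


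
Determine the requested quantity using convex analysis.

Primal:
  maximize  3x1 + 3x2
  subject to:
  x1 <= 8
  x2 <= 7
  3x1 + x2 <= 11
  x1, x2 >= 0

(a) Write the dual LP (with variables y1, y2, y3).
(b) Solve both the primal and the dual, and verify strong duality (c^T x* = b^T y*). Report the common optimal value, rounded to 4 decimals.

The standard primal-dual pair for 'max c^T x s.t. A x <= b, x >= 0' is:
  Dual:  min b^T y  s.t.  A^T y >= c,  y >= 0.

So the dual LP is:
  minimize  8y1 + 7y2 + 11y3
  subject to:
    y1 + 3y3 >= 3
    y2 + y3 >= 3
    y1, y2, y3 >= 0

Solving the primal: x* = (1.3333, 7).
  primal value c^T x* = 25.
Solving the dual: y* = (0, 2, 1).
  dual value b^T y* = 25.
Strong duality: c^T x* = b^T y*. Confirmed.

25


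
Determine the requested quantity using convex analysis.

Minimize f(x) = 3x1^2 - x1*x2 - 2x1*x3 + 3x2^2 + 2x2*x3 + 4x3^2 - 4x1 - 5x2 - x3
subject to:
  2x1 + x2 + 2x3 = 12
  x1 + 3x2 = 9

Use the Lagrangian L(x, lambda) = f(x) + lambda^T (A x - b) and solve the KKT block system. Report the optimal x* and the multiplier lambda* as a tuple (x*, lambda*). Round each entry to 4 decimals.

Form the Lagrangian:
  L(x, lambda) = (1/2) x^T Q x + c^T x + lambda^T (A x - b)
Stationarity (grad_x L = 0): Q x + c + A^T lambda = 0.
Primal feasibility: A x = b.

This gives the KKT block system:
  [ Q   A^T ] [ x     ]   [-c ]
  [ A    0  ] [ lambda ] = [ b ]

Solving the linear system:
  x*      = (3.3173, 1.8942, 1.7356)
  lambda* = (-5.0192, -0.5)
  f(x*)   = 20.1274

x* = (3.3173, 1.8942, 1.7356), lambda* = (-5.0192, -0.5)


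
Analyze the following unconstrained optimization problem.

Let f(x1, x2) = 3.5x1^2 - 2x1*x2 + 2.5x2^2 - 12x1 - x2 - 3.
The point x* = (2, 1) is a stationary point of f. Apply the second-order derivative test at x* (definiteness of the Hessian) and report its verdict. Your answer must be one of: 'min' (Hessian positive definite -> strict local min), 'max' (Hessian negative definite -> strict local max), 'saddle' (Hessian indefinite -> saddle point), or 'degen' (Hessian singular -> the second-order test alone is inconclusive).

Compute the Hessian H = grad^2 f:
  H = [[7, -2], [-2, 5]]
Verify stationarity: grad f(x*) = H x* + g = (0, 0).
Eigenvalues of H: 3.7639, 8.2361.
Both eigenvalues > 0, so H is positive definite -> x* is a strict local min.

min


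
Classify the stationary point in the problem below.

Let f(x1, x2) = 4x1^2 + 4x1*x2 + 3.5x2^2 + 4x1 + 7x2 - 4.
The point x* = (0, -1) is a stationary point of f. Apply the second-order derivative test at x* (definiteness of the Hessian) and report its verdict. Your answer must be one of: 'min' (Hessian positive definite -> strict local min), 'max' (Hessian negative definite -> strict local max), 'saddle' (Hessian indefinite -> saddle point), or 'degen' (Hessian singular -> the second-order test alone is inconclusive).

Compute the Hessian H = grad^2 f:
  H = [[8, 4], [4, 7]]
Verify stationarity: grad f(x*) = H x* + g = (0, 0).
Eigenvalues of H: 3.4689, 11.5311.
Both eigenvalues > 0, so H is positive definite -> x* is a strict local min.

min


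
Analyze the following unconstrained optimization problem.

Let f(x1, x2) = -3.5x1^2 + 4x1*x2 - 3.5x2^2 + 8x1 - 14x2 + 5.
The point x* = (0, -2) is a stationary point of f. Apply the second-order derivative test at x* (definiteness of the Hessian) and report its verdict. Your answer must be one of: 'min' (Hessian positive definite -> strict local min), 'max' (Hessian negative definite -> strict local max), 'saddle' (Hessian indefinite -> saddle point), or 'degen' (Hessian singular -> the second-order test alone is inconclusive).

Compute the Hessian H = grad^2 f:
  H = [[-7, 4], [4, -7]]
Verify stationarity: grad f(x*) = H x* + g = (0, 0).
Eigenvalues of H: -11, -3.
Both eigenvalues < 0, so H is negative definite -> x* is a strict local max.

max


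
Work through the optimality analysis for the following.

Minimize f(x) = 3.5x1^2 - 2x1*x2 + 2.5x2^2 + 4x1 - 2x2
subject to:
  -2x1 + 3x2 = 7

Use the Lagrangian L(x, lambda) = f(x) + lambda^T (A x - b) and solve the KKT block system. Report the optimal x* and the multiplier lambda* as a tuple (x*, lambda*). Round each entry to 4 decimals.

Form the Lagrangian:
  L(x, lambda) = (1/2) x^T Q x + c^T x + lambda^T (A x - b)
Stationarity (grad_x L = 0): Q x + c + A^T lambda = 0.
Primal feasibility: A x = b.

This gives the KKT block system:
  [ Q   A^T ] [ x     ]   [-c ]
  [ A    0  ] [ lambda ] = [ b ]

Solving the linear system:
  x*      = (-0.8814, 1.7458)
  lambda* = (-2.8305)
  f(x*)   = 6.3983

x* = (-0.8814, 1.7458), lambda* = (-2.8305)


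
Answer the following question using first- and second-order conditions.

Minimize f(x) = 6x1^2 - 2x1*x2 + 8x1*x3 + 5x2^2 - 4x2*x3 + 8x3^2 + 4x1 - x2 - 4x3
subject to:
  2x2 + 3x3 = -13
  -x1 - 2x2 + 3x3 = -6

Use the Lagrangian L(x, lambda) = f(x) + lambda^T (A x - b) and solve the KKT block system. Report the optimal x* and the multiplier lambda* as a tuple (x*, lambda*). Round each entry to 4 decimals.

Form the Lagrangian:
  L(x, lambda) = (1/2) x^T Q x + c^T x + lambda^T (A x - b)
Stationarity (grad_x L = 0): Q x + c + A^T lambda = 0.
Primal feasibility: A x = b.

This gives the KKT block system:
  [ Q   A^T ] [ x     ]   [-c ]
  [ A    0  ] [ lambda ] = [ b ]

Solving the linear system:
  x*      = (1.4247, -2.1062, -2.9292)
  lambda* = (8.4727, 1.8755)
  f(x*)   = 70.4603

x* = (1.4247, -2.1062, -2.9292), lambda* = (8.4727, 1.8755)


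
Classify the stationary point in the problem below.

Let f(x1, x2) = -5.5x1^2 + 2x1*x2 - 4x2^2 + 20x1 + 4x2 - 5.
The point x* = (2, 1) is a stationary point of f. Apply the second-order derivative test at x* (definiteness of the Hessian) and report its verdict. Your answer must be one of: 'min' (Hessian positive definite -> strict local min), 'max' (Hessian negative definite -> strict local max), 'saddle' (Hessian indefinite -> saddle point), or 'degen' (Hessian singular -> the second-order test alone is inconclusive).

Compute the Hessian H = grad^2 f:
  H = [[-11, 2], [2, -8]]
Verify stationarity: grad f(x*) = H x* + g = (0, 0).
Eigenvalues of H: -12, -7.
Both eigenvalues < 0, so H is negative definite -> x* is a strict local max.

max


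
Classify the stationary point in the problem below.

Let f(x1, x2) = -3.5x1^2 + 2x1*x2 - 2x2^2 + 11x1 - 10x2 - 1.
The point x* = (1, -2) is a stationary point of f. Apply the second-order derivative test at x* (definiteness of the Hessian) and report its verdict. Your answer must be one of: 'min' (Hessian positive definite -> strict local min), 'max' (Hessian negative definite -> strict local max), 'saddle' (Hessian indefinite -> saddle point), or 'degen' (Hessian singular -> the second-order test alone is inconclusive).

Compute the Hessian H = grad^2 f:
  H = [[-7, 2], [2, -4]]
Verify stationarity: grad f(x*) = H x* + g = (0, 0).
Eigenvalues of H: -8, -3.
Both eigenvalues < 0, so H is negative definite -> x* is a strict local max.

max


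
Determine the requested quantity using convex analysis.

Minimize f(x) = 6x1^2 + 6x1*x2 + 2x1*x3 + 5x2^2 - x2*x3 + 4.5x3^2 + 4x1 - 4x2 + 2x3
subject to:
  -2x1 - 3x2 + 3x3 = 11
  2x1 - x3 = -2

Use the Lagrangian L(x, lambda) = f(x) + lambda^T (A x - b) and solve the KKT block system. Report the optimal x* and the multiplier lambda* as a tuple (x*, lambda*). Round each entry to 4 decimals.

Form the Lagrangian:
  L(x, lambda) = (1/2) x^T Q x + c^T x + lambda^T (A x - b)
Stationarity (grad_x L = 0): Q x + c + A^T lambda = 0.
Primal feasibility: A x = b.

This gives the KKT block system:
  [ Q   A^T ] [ x     ]   [-c ]
  [ A    0  ] [ lambda ] = [ b ]

Solving the linear system:
  x*      = (-0.1316, -1.8421, 1.7368)
  lambda* = (-8.3158, -5.7368)
  f(x*)   = 45.1579

x* = (-0.1316, -1.8421, 1.7368), lambda* = (-8.3158, -5.7368)


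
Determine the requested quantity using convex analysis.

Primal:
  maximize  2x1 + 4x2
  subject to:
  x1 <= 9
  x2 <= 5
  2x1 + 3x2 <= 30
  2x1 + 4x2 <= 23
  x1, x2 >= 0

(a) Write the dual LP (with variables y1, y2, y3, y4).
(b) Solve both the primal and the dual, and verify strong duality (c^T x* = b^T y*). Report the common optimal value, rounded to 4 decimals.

The standard primal-dual pair for 'max c^T x s.t. A x <= b, x >= 0' is:
  Dual:  min b^T y  s.t.  A^T y >= c,  y >= 0.

So the dual LP is:
  minimize  9y1 + 5y2 + 30y3 + 23y4
  subject to:
    y1 + 2y3 + 2y4 >= 2
    y2 + 3y3 + 4y4 >= 4
    y1, y2, y3, y4 >= 0

Solving the primal: x* = (9, 1.25).
  primal value c^T x* = 23.
Solving the dual: y* = (0, 0, 0, 1).
  dual value b^T y* = 23.
Strong duality: c^T x* = b^T y*. Confirmed.

23


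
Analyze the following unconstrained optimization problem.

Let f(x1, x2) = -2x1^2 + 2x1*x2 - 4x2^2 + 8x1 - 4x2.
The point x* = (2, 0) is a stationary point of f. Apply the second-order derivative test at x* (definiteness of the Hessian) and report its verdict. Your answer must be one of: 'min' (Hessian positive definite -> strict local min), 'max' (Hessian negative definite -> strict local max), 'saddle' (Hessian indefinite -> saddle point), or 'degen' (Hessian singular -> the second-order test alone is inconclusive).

Compute the Hessian H = grad^2 f:
  H = [[-4, 2], [2, -8]]
Verify stationarity: grad f(x*) = H x* + g = (0, 0).
Eigenvalues of H: -8.8284, -3.1716.
Both eigenvalues < 0, so H is negative definite -> x* is a strict local max.

max


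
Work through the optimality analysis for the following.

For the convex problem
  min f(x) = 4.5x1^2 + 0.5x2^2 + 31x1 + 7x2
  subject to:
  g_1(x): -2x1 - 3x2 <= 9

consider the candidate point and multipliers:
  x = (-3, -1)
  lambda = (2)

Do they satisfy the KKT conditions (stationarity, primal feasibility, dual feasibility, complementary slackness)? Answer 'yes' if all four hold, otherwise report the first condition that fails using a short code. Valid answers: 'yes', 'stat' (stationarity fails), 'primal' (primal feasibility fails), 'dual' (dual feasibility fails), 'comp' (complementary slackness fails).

Gradient of f: grad f(x) = Q x + c = (4, 6)
Constraint values g_i(x) = a_i^T x - b_i:
  g_1((-3, -1)) = 0
Stationarity residual: grad f(x) + sum_i lambda_i a_i = (0, 0)
  -> stationarity OK
Primal feasibility (all g_i <= 0): OK
Dual feasibility (all lambda_i >= 0): OK
Complementary slackness (lambda_i * g_i(x) = 0 for all i): OK

Verdict: yes, KKT holds.

yes


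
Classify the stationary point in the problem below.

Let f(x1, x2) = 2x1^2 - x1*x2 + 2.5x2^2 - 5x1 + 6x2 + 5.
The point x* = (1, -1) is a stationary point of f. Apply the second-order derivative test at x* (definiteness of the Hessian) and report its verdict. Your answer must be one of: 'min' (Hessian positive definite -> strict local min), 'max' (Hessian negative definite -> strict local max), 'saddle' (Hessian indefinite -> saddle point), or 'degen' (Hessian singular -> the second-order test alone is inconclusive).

Compute the Hessian H = grad^2 f:
  H = [[4, -1], [-1, 5]]
Verify stationarity: grad f(x*) = H x* + g = (0, 0).
Eigenvalues of H: 3.382, 5.618.
Both eigenvalues > 0, so H is positive definite -> x* is a strict local min.

min


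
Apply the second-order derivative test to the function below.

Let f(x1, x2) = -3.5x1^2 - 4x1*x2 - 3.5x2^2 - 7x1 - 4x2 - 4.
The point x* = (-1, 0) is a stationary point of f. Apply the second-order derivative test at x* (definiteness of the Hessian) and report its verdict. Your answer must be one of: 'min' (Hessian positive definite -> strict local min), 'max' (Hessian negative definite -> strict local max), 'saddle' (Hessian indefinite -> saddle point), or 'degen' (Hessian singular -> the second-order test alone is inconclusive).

Compute the Hessian H = grad^2 f:
  H = [[-7, -4], [-4, -7]]
Verify stationarity: grad f(x*) = H x* + g = (0, 0).
Eigenvalues of H: -11, -3.
Both eigenvalues < 0, so H is negative definite -> x* is a strict local max.

max


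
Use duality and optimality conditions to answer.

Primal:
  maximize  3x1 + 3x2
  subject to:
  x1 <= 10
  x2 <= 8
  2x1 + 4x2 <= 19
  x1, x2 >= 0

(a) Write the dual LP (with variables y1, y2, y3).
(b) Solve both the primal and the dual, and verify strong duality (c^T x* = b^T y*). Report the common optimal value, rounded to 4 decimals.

The standard primal-dual pair for 'max c^T x s.t. A x <= b, x >= 0' is:
  Dual:  min b^T y  s.t.  A^T y >= c,  y >= 0.

So the dual LP is:
  minimize  10y1 + 8y2 + 19y3
  subject to:
    y1 + 2y3 >= 3
    y2 + 4y3 >= 3
    y1, y2, y3 >= 0

Solving the primal: x* = (9.5, 0).
  primal value c^T x* = 28.5.
Solving the dual: y* = (0, 0, 1.5).
  dual value b^T y* = 28.5.
Strong duality: c^T x* = b^T y*. Confirmed.

28.5


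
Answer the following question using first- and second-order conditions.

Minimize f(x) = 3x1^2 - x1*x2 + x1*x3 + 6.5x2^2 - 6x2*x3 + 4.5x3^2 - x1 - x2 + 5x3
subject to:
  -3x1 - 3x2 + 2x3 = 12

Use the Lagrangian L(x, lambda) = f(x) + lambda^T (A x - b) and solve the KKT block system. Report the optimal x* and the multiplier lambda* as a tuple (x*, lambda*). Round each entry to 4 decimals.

Form the Lagrangian:
  L(x, lambda) = (1/2) x^T Q x + c^T x + lambda^T (A x - b)
Stationarity (grad_x L = 0): Q x + c + A^T lambda = 0.
Primal feasibility: A x = b.

This gives the KKT block system:
  [ Q   A^T ] [ x     ]   [-c ]
  [ A    0  ] [ lambda ] = [ b ]

Solving the linear system:
  x*      = (-2.6648, -1.3239, 0.017)
  lambda* = (-5.2159)
  f(x*)   = 33.3324

x* = (-2.6648, -1.3239, 0.017), lambda* = (-5.2159)


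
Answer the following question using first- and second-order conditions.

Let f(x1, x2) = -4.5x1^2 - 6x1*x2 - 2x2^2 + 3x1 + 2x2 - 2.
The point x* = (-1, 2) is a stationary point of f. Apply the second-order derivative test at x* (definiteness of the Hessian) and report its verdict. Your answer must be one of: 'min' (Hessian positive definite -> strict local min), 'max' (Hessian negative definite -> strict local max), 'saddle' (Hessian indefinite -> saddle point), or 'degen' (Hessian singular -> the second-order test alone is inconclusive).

Compute the Hessian H = grad^2 f:
  H = [[-9, -6], [-6, -4]]
Verify stationarity: grad f(x*) = H x* + g = (0, 0).
Eigenvalues of H: -13, 0.
H has a zero eigenvalue (singular; negative semidefinite but not definite), so H is neither positive definite, negative definite, nor indefinite. The second-order test alone is inconclusive -> degen.
(Indeed, f is constant along the null direction of H through x*, so x* is not a strict local extremum.)

degen


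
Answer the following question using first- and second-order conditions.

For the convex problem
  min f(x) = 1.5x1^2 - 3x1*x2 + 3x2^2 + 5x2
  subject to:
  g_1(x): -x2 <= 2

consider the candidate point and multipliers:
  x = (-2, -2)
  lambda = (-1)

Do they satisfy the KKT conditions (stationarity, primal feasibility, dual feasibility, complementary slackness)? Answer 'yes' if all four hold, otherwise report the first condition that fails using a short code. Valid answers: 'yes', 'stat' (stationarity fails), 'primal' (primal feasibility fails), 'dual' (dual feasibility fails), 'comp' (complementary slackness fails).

Gradient of f: grad f(x) = Q x + c = (0, -1)
Constraint values g_i(x) = a_i^T x - b_i:
  g_1((-2, -2)) = 0
Stationarity residual: grad f(x) + sum_i lambda_i a_i = (0, 0)
  -> stationarity OK
Primal feasibility (all g_i <= 0): OK
Dual feasibility (all lambda_i >= 0): FAILS
Complementary slackness (lambda_i * g_i(x) = 0 for all i): OK

Verdict: the first failing condition is dual_feasibility -> dual.

dual


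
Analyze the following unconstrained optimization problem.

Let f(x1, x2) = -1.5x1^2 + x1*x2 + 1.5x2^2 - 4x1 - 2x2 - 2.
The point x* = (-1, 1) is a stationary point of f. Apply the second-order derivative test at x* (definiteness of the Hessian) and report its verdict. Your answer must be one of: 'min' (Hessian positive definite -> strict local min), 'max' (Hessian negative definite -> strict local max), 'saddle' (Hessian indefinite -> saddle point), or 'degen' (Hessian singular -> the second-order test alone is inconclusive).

Compute the Hessian H = grad^2 f:
  H = [[-3, 1], [1, 3]]
Verify stationarity: grad f(x*) = H x* + g = (0, 0).
Eigenvalues of H: -3.1623, 3.1623.
Eigenvalues have mixed signs, so H is indefinite -> x* is a saddle point.

saddle


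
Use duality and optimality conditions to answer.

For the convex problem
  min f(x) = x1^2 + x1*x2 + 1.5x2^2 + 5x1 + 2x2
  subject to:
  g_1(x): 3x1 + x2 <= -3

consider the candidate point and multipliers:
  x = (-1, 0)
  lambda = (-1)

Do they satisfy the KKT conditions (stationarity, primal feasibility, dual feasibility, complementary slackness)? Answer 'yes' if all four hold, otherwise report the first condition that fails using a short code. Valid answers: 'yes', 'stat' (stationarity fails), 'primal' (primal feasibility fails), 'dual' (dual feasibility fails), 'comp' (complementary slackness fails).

Gradient of f: grad f(x) = Q x + c = (3, 1)
Constraint values g_i(x) = a_i^T x - b_i:
  g_1((-1, 0)) = 0
Stationarity residual: grad f(x) + sum_i lambda_i a_i = (0, 0)
  -> stationarity OK
Primal feasibility (all g_i <= 0): OK
Dual feasibility (all lambda_i >= 0): FAILS
Complementary slackness (lambda_i * g_i(x) = 0 for all i): OK

Verdict: the first failing condition is dual_feasibility -> dual.

dual
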